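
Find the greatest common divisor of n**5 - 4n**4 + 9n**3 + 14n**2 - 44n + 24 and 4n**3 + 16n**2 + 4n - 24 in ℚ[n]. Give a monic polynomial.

n**2 + n - 2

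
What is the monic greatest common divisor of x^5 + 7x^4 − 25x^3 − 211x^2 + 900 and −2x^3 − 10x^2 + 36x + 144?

x^2 + 9x + 18

Euclidean algorithm in ℚ[x]:
  x^5 + 7x^4 − 25x^3 − 211x^2 + 900 = (−(1/2)x^2 − x + 17/2)(−2x^3 − 10x^2 + 36x + 144) + (−18x^2 − 162x − 324)
  −2x^3 − 10x^2 + 36x + 144 = ((1/9)x − 4/9)(−18x^2 − 162x − 324) + (0)
Last nonzero remainder: −18x^2 − 162x − 324. Dividing through by −18 gives the monic gcd x^2 + 9x + 18.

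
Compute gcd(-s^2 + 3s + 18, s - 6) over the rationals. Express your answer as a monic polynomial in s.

s - 6

Euclidean algorithm in ℚ[s]:
  -s^2 + 3s + 18 = (-s - 3)(s - 6) + (0)
The last nonzero remainder s - 6 is already monic.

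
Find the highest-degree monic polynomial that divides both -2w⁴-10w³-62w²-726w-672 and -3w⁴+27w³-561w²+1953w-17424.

Euclidean algorithm in ℚ[w]:
  -2w⁴-10w³-62w²-726w-672 = (2/3)(-3w⁴+27w³-561w²+1953w-17424) + (-28w³+312w²-2028w+10944)
  -3w⁴+27w³-561w²+1953w-17424 = ((3/28)w+45/196)(-28w³+312w²-2028w+10944) + (-(20352/49)w²+(61056/49)w-976896/49)
  -28w³+312w²-2028w+10944 = ((343/5088)w-931/1696)(-(20352/49)w²+(61056/49)w-976896/49) + (0)
Last nonzero remainder: -(20352/49)w²+(61056/49)w-976896/49. Dividing through by -20352/49 gives the monic gcd w²-3w+48.

w²-3w+48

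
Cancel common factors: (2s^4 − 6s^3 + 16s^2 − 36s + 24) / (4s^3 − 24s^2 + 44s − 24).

(s^2 + 6)/(2s − 6)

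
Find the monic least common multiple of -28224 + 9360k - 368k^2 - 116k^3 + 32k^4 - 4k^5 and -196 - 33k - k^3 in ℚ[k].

28224 - 2304k - 1972k^2 + 208k^3 - 3k^4 - 4k^5 + k^6

By polynomial division,
  -4k^5 + 32k^4 - 116k^3 - 368k^2 + 9360k - 28224 = (4k^2 - 32k - 16)(-k^3 - 33k - 196) + (-640k^2 + 2560k - 31360)
  -k^3 - 33k - 196 = ((1/640)k + 1/160)(-640k^2 + 2560k - 31360) + (0)
Last nonzero remainder: -640k^2 + 2560k - 31360. Dividing through by -640 gives the monic gcd k^2 - 4k + 49.
Then lcm(f, g) = f·g / gcd(f, g); expanding and making the result monic gives the answer.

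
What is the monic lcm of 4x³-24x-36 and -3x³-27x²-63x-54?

By polynomial division,
  4x³-24x-36 = (-4/3)(-3x³-27x²-63x-54) + (-36x²-108x-108)
  -3x³-27x²-63x-54 = ((1/12)x+1/2)(-36x²-108x-108) + (0)
Last nonzero remainder: -36x²-108x-108. Dividing through by -36 gives the monic gcd x²+3x+3.
Then lcm(f, g) = f·g / gcd(f, g); expanding and making the result monic gives the answer.

x⁴+6x³-6x²-45x-54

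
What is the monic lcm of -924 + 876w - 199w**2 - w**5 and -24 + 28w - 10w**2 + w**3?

Euclidean algorithm in ℚ[w]:
  -w**5 - 199w**2 + 876w - 924 = (-w**2 - 10w - 72)(w**3 - 10w**2 + 28w - 24) + (-663w**2 + 2652w - 2652)
  w**3 - 10w**2 + 28w - 24 = (-(1/663)w + 2/221)(-663w**2 + 2652w - 2652) + (0)
Last nonzero remainder: -663w**2 + 2652w - 2652. Dividing through by -663 gives the monic gcd w**2 - 4w + 4.
Then lcm(f, g) = f·g / gcd(f, g); expanding and making the result monic gives the answer.

-5544 + 6180w - 2070w**2 + 199w**3 - 6w**5 + w**6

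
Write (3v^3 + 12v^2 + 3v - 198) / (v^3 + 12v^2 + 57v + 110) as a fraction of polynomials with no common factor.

(3v - 9)/(v + 5)

Euclidean algorithm in ℚ[v]:
  3v^3 + 12v^2 + 3v - 198 = (3)(v^3 + 12v^2 + 57v + 110) + (-24v^2 - 168v - 528)
  v^3 + 12v^2 + 57v + 110 = (-(1/24)v - 5/24)(-24v^2 - 168v - 528) + (0)
Last nonzero remainder: -24v^2 - 168v - 528. Dividing through by -24 gives the monic gcd v^2 + 7v + 22.
Cancel v^2 + 7v + 22 from numerator and denominator to get the reduced form.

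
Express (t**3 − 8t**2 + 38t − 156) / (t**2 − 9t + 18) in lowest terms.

(t**2 − 2t + 26)/(t − 3)

Repeated division with remainder:
  t**3 − 8t**2 + 38t − 156 = (t + 1)(t**2 − 9t + 18) + (29t − 174)
  t**2 − 9t + 18 = ((1/29)t − 3/29)(29t − 174) + (0)
Last nonzero remainder: 29t − 174. Dividing through by 29 gives the monic gcd t − 6.
Cancel t − 6 from numerator and denominator to get the reduced form.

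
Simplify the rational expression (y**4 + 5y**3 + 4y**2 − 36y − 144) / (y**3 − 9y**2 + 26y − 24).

Repeated division with remainder:
  y**4 + 5y**3 + 4y**2 − 36y − 144 = (y + 14)(y**3 − 9y**2 + 26y − 24) + (104y**2 − 376y + 192)
  y**3 − 9y**2 + 26y − 24 = ((1/104)y − 35/676)(104y**2 − 376y + 192) + ((792/169)y − 2376/169)
  104y**2 − 376y + 192 = ((2197/99)y − 1352/99)((792/169)y − 2376/169) + (0)
Last nonzero remainder: (792/169)y − 2376/169. Dividing through by 792/169 gives the monic gcd y − 3.
Cancel y − 3 from numerator and denominator to get the reduced form.

(y**3 + 8y**2 + 28y + 48)/(y**2 − 6y + 8)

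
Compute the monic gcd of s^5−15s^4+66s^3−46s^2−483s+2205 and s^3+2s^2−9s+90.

Euclidean algorithm in ℚ[s]:
  s^5−15s^4+66s^3−46s^2−483s+2205 = (s^2−17s+109)(s^3+2s^2−9s+90) + (−507s^2+2028s−7605)
  s^3+2s^2−9s+90 = (−(1/507)s−2/169)(−507s^2+2028s−7605) + (0)
Last nonzero remainder: −507s^2+2028s−7605. Dividing through by −507 gives the monic gcd s^2−4s+15.

s^2−4s+15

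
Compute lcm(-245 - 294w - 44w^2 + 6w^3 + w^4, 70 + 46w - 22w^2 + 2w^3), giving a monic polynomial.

Euclidean algorithm in ℚ[w]:
  w^4 + 6w^3 - 44w^2 - 294w - 245 = ((1/2)w + 17/2)(2w^3 - 22w^2 + 46w + 70) + (120w^2 - 720w - 840)
  2w^3 - 22w^2 + 46w + 70 = ((1/60)w - 1/12)(120w^2 - 720w - 840) + (0)
Last nonzero remainder: 120w^2 - 720w - 840. Dividing through by 120 gives the monic gcd w^2 - 6w - 7.
Then lcm(f, g) = f·g / gcd(f, g); expanding and making the result monic gives the answer.

1225 + 1225w - 74w^2 - 74w^3 + w^4 + w^5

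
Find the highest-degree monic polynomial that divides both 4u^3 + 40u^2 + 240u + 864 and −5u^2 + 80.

1

Euclidean algorithm in ℚ[u]:
  4u^3 + 40u^2 + 240u + 864 = (−(4/5)u − 8)(−5u^2 + 80) + (304u + 1504)
  −5u^2 + 80 = (−(5/304)u + 235/2888)(304u + 1504) + (−15300/361)
  304u + 1504 = (−(27436/3825)u − 135736/3825)(−15300/361) + (0)
The last nonzero remainder is the constant −15300/361, so the polynomials are coprime and gcd = 1.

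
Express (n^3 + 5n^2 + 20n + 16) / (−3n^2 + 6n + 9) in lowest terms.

By polynomial division,
  n^3 + 5n^2 + 20n + 16 = (−(1/3)n − 7/3)(−3n^2 + 6n + 9) + (37n + 37)
  −3n^2 + 6n + 9 = (−(3/37)n + 9/37)(37n + 37) + (0)
Last nonzero remainder: 37n + 37. Dividing through by 37 gives the monic gcd n + 1.
Cancel n + 1 from numerator and denominator to get the reduced form.

(−n^2 − 4n − 16)/(3n − 9)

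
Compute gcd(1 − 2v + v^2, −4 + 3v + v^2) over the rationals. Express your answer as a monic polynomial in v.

−1 + v

Euclidean algorithm in ℚ[v]:
  v^2 − 2v + 1 = (v^2 + 3v − 4) + (−5v + 5)
  v^2 + 3v − 4 = (−(1/5)v − 4/5)(−5v + 5) + (0)
Last nonzero remainder: −5v + 5. Dividing through by −5 gives the monic gcd v − 1.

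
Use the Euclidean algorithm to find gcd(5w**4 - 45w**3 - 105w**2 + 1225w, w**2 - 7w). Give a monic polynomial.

w**2 - 7w

Euclidean algorithm in ℚ[w]:
  5w**4 - 45w**3 - 105w**2 + 1225w = (5w**2 - 10w - 175)(w**2 - 7w) + (0)
The last nonzero remainder w**2 - 7w is already monic.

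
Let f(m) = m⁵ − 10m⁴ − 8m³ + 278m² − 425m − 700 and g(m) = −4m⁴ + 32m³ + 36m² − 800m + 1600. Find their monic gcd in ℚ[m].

m³ − 4m² − 25m + 100

By polynomial division,
  m⁵ − 10m⁴ − 8m³ + 278m² − 425m − 700 = (−(1/4)m + 1/2)(−4m⁴ + 32m³ + 36m² − 800m + 1600) + (−15m³ + 60m² + 375m − 1500)
  −4m⁴ + 32m³ + 36m² − 800m + 1600 = ((4/15)m − 16/15)(−15m³ + 60m² + 375m − 1500) + (0)
Last nonzero remainder: −15m³ + 60m² + 375m − 1500. Dividing through by −15 gives the monic gcd m³ − 4m² − 25m + 100.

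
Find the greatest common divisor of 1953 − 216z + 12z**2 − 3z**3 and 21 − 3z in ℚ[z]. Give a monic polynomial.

Apply the Euclidean algorithm:
  −3z**3 + 12z**2 − 216z + 1953 = (z**2 + 3z + 93)(−3z + 21) + (0)
Last nonzero remainder: −3z + 21. Dividing through by −3 gives the monic gcd z − 7.

−7 + z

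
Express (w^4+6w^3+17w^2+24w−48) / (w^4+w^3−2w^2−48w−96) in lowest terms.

(w^2+3w−4)/(w^2−2w−8)

Apply the Euclidean algorithm:
  w^4+6w^3+17w^2+24w−48 = (w^4+w^3−2w^2−48w−96) + (5w^3+19w^2+72w+48)
  w^4+w^3−2w^2−48w−96 = ((1/5)w−14/25)(5w^3+19w^2+72w+48) + (−(144/25)w^2−(432/25)w−1728/25)
  5w^3+19w^2+72w+48 = (−(125/144)w−25/36)(−(144/25)w^2−(432/25)w−1728/25) + (0)
Last nonzero remainder: −(144/25)w^2−(432/25)w−1728/25. Dividing through by −144/25 gives the monic gcd w^2+3w+12.
Cancel w^2+3w+12 from numerator and denominator to get the reduced form.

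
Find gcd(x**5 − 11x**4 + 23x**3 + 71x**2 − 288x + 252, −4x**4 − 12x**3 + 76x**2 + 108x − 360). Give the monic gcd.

x**3 − 2x**2 − 9x + 18

Repeated division with remainder:
  x**5 − 11x**4 + 23x**3 + 71x**2 − 288x + 252 = (−(1/4)x + 7/2)(−4x**4 − 12x**3 + 76x**2 + 108x − 360) + (84x**3 − 168x**2 − 756x + 1512)
  −4x**4 − 12x**3 + 76x**2 + 108x − 360 = (−(1/21)x − 5/21)(84x**3 − 168x**2 − 756x + 1512) + (0)
Last nonzero remainder: 84x**3 − 168x**2 − 756x + 1512. Dividing through by 84 gives the monic gcd x**3 − 2x**2 − 9x + 18.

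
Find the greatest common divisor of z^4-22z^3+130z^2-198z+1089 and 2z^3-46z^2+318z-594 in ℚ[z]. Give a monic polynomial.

z-11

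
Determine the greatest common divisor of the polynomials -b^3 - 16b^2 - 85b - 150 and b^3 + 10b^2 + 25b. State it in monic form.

b^2 + 10b + 25

Euclidean algorithm in ℚ[b]:
  -b^3 - 16b^2 - 85b - 150 = (-1)(b^3 + 10b^2 + 25b) + (-6b^2 - 60b - 150)
  b^3 + 10b^2 + 25b = (-(1/6)b)(-6b^2 - 60b - 150) + (0)
Last nonzero remainder: -6b^2 - 60b - 150. Dividing through by -6 gives the monic gcd b^2 + 10b + 25.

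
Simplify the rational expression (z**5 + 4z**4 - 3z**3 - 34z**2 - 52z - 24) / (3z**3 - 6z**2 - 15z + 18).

Repeated division with remainder:
  z**5 + 4z**4 - 3z**3 - 34z**2 - 52z - 24 = ((1/3)z**2 + 2z + 14/3)(3z**3 - 6z**2 - 15z + 18) + (18z**2 - 18z - 108)
  3z**3 - 6z**2 - 15z + 18 = ((1/6)z - 1/6)(18z**2 - 18z - 108) + (0)
Last nonzero remainder: 18z**2 - 18z - 108. Dividing through by 18 gives the monic gcd z**2 - z - 6.
Cancel z**2 - z - 6 from numerator and denominator to get the reduced form.

(z**3 + 5z**2 + 8z + 4)/(3z - 3)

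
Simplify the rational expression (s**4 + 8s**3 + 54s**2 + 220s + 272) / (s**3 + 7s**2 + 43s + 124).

By polynomial division,
  s**4 + 8s**3 + 54s**2 + 220s + 272 = (s + 1)(s**3 + 7s**2 + 43s + 124) + (4s**2 + 53s + 148)
  s**3 + 7s**2 + 43s + 124 = ((1/4)s − 25/16)(4s**2 + 53s + 148) + ((1421/16)s + 1421/4)
  4s**2 + 53s + 148 = ((64/1421)s + 592/1421)((1421/16)s + 1421/4) + (0)
Last nonzero remainder: (1421/16)s + 1421/4. Dividing through by 1421/16 gives the monic gcd s + 4.
Cancel s + 4 from numerator and denominator to get the reduced form.

(s**3 + 4s**2 + 38s + 68)/(s**2 + 3s + 31)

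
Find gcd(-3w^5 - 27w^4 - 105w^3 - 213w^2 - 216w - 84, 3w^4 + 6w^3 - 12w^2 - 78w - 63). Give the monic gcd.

w^3 + 5w^2 + 11w + 7

Repeated division with remainder:
  -3w^5 - 27w^4 - 105w^3 - 213w^2 - 216w - 84 = (-w - 7)(3w^4 + 6w^3 - 12w^2 - 78w - 63) + (-75w^3 - 375w^2 - 825w - 525)
  3w^4 + 6w^3 - 12w^2 - 78w - 63 = (-(1/25)w + 3/25)(-75w^3 - 375w^2 - 825w - 525) + (0)
Last nonzero remainder: -75w^3 - 375w^2 - 825w - 525. Dividing through by -75 gives the monic gcd w^3 + 5w^2 + 11w + 7.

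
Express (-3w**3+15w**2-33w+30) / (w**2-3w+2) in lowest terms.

Apply the Euclidean algorithm:
  -3w**3+15w**2-33w+30 = (-3w+6)(w**2-3w+2) + (-9w+18)
  w**2-3w+2 = (-(1/9)w+1/9)(-9w+18) + (0)
Last nonzero remainder: -9w+18. Dividing through by -9 gives the monic gcd w-2.
Cancel w-2 from numerator and denominator to get the reduced form.

(-3w**2+9w-15)/(w-1)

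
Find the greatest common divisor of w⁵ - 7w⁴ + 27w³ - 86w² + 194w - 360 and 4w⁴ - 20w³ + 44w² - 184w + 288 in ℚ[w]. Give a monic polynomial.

Repeated division with remainder:
  w⁵ - 7w⁴ + 27w³ - 86w² + 194w - 360 = ((1/4)w - 1/2)(4w⁴ - 20w³ + 44w² - 184w + 288) + (6w³ - 18w² + 30w - 216)
  4w⁴ - 20w³ + 44w² - 184w + 288 = ((2/3)w - 4/3)(6w³ - 18w² + 30w - 216) + (0)
Last nonzero remainder: 6w³ - 18w² + 30w - 216. Dividing through by 6 gives the monic gcd w³ - 3w² + 5w - 36.

w³ - 3w² + 5w - 36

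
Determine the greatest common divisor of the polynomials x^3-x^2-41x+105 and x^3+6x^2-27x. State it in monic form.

x-3

Repeated division with remainder:
  x^3-x^2-41x+105 = (x^3+6x^2-27x) + (-7x^2-14x+105)
  x^3+6x^2-27x = (-(1/7)x-4/7)(-7x^2-14x+105) + (-20x+60)
  -7x^2-14x+105 = ((7/20)x+7/4)(-20x+60) + (0)
Last nonzero remainder: -20x+60. Dividing through by -20 gives the monic gcd x-3.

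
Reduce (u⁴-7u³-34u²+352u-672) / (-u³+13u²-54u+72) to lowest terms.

Euclidean algorithm in ℚ[u]:
  u⁴-7u³-34u²+352u-672 = (-u-6)(-u³+13u²-54u+72) + (-10u²+100u-240)
  -u³+13u²-54u+72 = ((1/10)u-3/10)(-10u²+100u-240) + (0)
Last nonzero remainder: -10u²+100u-240. Dividing through by -10 gives the monic gcd u²-10u+24.
Cancel u²-10u+24 from numerator and denominator to get the reduced form.

(-u²-3u+28)/(u-3)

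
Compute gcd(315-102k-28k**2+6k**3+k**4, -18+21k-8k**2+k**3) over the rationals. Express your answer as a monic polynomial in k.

9-6k+k**2

By polynomial division,
  k**4+6k**3-28k**2-102k+315 = (k+14)(k**3-8k**2+21k-18) + (63k**2-378k+567)
  k**3-8k**2+21k-18 = ((1/63)k-2/63)(63k**2-378k+567) + (0)
Last nonzero remainder: 63k**2-378k+567. Dividing through by 63 gives the monic gcd k**2-6k+9.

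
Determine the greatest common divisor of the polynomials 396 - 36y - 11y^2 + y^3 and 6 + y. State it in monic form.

6 + y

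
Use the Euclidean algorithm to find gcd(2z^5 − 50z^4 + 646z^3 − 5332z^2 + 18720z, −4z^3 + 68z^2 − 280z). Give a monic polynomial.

z^2 − 10z

Apply the Euclidean algorithm:
  2z^5 − 50z^4 + 646z^3 − 5332z^2 + 18720z = (−(1/2)z^2 + 4z − 117/2)(−4z^3 + 68z^2 − 280z) + (−234z^2 + 2340z)
  −4z^3 + 68z^2 − 280z = ((2/117)z − 14/117)(−234z^2 + 2340z) + (0)
Last nonzero remainder: −234z^2 + 2340z. Dividing through by −234 gives the monic gcd z^2 − 10z.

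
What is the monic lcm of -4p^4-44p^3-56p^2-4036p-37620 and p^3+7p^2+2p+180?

p^6+9p^5+12p^4+1201p^3+7667p^2+1370p+188100

Euclidean algorithm in ℚ[p]:
  -4p^4-44p^3-56p^2-4036p-37620 = (-4p-16)(p^3+7p^2+2p+180) + (64p^2-3284p-34740)
  p^3+7p^2+2p+180 = ((1/64)p+933/1024)(64p^2-3284p-34740) + ((905465/256)p+8149185/256)
  64p^2-3284p-34740 = ((16384/905465)p-197632/181093)((905465/256)p+8149185/256) + (0)
Last nonzero remainder: (905465/256)p+8149185/256. Dividing through by 905465/256 gives the monic gcd p+9.
Then lcm(f, g) = f·g / gcd(f, g); expanding and making the result monic gives the answer.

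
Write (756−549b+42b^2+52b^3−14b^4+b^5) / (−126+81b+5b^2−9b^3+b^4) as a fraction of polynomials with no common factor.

(12−7b+b^2)/(−2+b)

Apply the Euclidean algorithm:
  b^5−14b^4+52b^3+42b^2−549b+756 = (b−5)(b^4−9b^3+5b^2+81b−126) + (2b^3−14b^2−18b+126)
  b^4−9b^3+5b^2+81b−126 = ((1/2)b−1)(2b^3−14b^2−18b+126) + (0)
Last nonzero remainder: 2b^3−14b^2−18b+126. Dividing through by 2 gives the monic gcd b^3−7b^2−9b+63.
Cancel b^3−7b^2−9b+63 from numerator and denominator to get the reduced form.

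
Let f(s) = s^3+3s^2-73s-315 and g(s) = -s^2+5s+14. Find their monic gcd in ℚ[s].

1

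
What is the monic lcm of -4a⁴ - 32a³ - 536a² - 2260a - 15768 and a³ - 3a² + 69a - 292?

a⁵ + 4a⁴ + 102a³ + 29a² + 1682a - 15768

Repeated division with remainder:
  -4a⁴ - 32a³ - 536a² - 2260a - 15768 = (-4a - 44)(a³ - 3a² + 69a - 292) + (-392a² - 392a - 28616)
  a³ - 3a² + 69a - 292 = (-(1/392)a + 1/98)(-392a² - 392a - 28616) + (0)
Last nonzero remainder: -392a² - 392a - 28616. Dividing through by -392 gives the monic gcd a² + a + 73.
Then lcm(f, g) = f·g / gcd(f, g); expanding and making the result monic gives the answer.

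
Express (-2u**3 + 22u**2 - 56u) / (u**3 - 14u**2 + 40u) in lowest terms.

(-2u + 14)/(u - 10)

Apply the Euclidean algorithm:
  -2u**3 + 22u**2 - 56u = (-2)(u**3 - 14u**2 + 40u) + (-6u**2 + 24u)
  u**3 - 14u**2 + 40u = (-(1/6)u + 5/3)(-6u**2 + 24u) + (0)
Last nonzero remainder: -6u**2 + 24u. Dividing through by -6 gives the monic gcd u**2 - 4u.
Cancel u**2 - 4u from numerator and denominator to get the reduced form.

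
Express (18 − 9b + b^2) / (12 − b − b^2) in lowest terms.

(6 − b)/(4 + b)

By polynomial division,
  b^2 − 9b + 18 = (−1)(−b^2 − b + 12) + (−10b + 30)
  −b^2 − b + 12 = ((1/10)b + 2/5)(−10b + 30) + (0)
Last nonzero remainder: −10b + 30. Dividing through by −10 gives the monic gcd b − 3.
Cancel b − 3 from numerator and denominator to get the reduced form.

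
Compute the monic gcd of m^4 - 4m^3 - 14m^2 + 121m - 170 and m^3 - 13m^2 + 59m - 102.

m^2 - 7m + 17

Apply the Euclidean algorithm:
  m^4 - 4m^3 - 14m^2 + 121m - 170 = (m + 9)(m^3 - 13m^2 + 59m - 102) + (44m^2 - 308m + 748)
  m^3 - 13m^2 + 59m - 102 = ((1/44)m - 3/22)(44m^2 - 308m + 748) + (0)
Last nonzero remainder: 44m^2 - 308m + 748. Dividing through by 44 gives the monic gcd m^2 - 7m + 17.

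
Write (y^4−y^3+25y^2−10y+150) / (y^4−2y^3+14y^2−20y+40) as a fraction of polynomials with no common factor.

(y^2−y+15)/(y^2−2y+4)

Repeated division with remainder:
  y^4−y^3+25y^2−10y+150 = (y^4−2y^3+14y^2−20y+40) + (y^3+11y^2+10y+110)
  y^4−2y^3+14y^2−20y+40 = (y−13)(y^3+11y^2+10y+110) + (147y^2+1470)
  y^3+11y^2+10y+110 = ((1/147)y+11/147)(147y^2+1470) + (0)
Last nonzero remainder: 147y^2+1470. Dividing through by 147 gives the monic gcd y^2+10.
Cancel y^2+10 from numerator and denominator to get the reduced form.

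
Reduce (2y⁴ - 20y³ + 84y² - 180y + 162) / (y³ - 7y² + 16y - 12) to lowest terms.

(2y³ - 14y² + 42y - 54)/(y² - 4y + 4)

Repeated division with remainder:
  2y⁴ - 20y³ + 84y² - 180y + 162 = (2y - 6)(y³ - 7y² + 16y - 12) + (10y² - 60y + 90)
  y³ - 7y² + 16y - 12 = ((1/10)y - 1/10)(10y² - 60y + 90) + (y - 3)
  10y² - 60y + 90 = (10y - 30)(y - 3) + (0)
The last nonzero remainder y - 3 is already monic.
Cancel y - 3 from numerator and denominator to get the reduced form.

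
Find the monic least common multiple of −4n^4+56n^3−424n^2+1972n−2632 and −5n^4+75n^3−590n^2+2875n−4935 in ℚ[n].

Repeated division with remainder:
  −4n^4+56n^3−424n^2+1972n−2632 = (4/5)(−5n^4+75n^3−590n^2+2875n−4935) + (−4n^3+48n^2−328n+1316)
  −5n^4+75n^3−590n^2+2875n−4935 = ((5/4)n−15/4)(−4n^3+48n^2−328n+1316) + (0)
Last nonzero remainder: −4n^3+48n^2−328n+1316. Dividing through by −4 gives the monic gcd n^3−12n^2+82n−329.
Then lcm(f, g) = f·g / gcd(f, g); expanding and making the result monic gives the answer.

n^5−17n^4+148n^3−811n^2+2137n−1974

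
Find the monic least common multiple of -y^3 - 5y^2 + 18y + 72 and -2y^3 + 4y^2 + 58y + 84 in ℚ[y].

y^5 - 57y^3 - 52y^2 + 612y + 1008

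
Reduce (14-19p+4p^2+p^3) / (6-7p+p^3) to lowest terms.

(7+p)/(3+p)

Repeated division with remainder:
  p^3+4p^2-19p+14 = (p^3-7p+6) + (4p^2-12p+8)
  p^3-7p+6 = ((1/4)p+3/4)(4p^2-12p+8) + (0)
Last nonzero remainder: 4p^2-12p+8. Dividing through by 4 gives the monic gcd p^2-3p+2.
Cancel p^2-3p+2 from numerator and denominator to get the reduced form.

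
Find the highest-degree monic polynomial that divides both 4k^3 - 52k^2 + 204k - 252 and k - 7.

Repeated division with remainder:
  4k^3 - 52k^2 + 204k - 252 = (4k^2 - 24k + 36)(k - 7) + (0)
The last nonzero remainder k - 7 is already monic.

k - 7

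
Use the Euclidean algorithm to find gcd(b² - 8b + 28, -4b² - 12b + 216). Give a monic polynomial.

1

Euclidean algorithm in ℚ[b]:
  b² - 8b + 28 = (-1/4)(-4b² - 12b + 216) + (-11b + 82)
  -4b² - 12b + 216 = ((4/11)b + 460/121)(-11b + 82) + (-11584/121)
  -11b + 82 = ((1331/11584)b - 4961/5792)(-11584/121) + (0)
The last nonzero remainder is the constant -11584/121, so the polynomials are coprime and gcd = 1.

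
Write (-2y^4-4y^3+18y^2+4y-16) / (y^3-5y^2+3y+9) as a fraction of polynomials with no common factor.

Euclidean algorithm in ℚ[y]:
  -2y^4-4y^3+18y^2+4y-16 = (-2y-14)(y^3-5y^2+3y+9) + (-46y^2+64y+110)
  y^3-5y^2+3y+9 = (-(1/46)y+83/1058)(-46y^2+64y+110) + ((196/529)y+196/529)
  -46y^2+64y+110 = (-(12167/98)y+29095/98)((196/529)y+196/529) + (0)
Last nonzero remainder: (196/529)y+196/529. Dividing through by 196/529 gives the monic gcd y+1.
Cancel y+1 from numerator and denominator to get the reduced form.

(-2y^3-2y^2+20y-16)/(y^2-6y+9)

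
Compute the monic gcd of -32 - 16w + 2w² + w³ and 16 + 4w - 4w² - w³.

8 + 6w + w²

By polynomial division,
  w³ + 2w² - 16w - 32 = (-1)(-w³ - 4w² + 4w + 16) + (-2w² - 12w - 16)
  -w³ - 4w² + 4w + 16 = ((1/2)w - 1)(-2w² - 12w - 16) + (0)
Last nonzero remainder: -2w² - 12w - 16. Dividing through by -2 gives the monic gcd w² + 6w + 8.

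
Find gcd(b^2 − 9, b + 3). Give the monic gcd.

By polynomial division,
  b^2 − 9 = (b − 3)(b + 3) + (0)
The last nonzero remainder b + 3 is already monic.

b + 3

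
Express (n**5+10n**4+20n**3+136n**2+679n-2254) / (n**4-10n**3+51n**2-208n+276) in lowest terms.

By polynomial division,
  n**5+10n**4+20n**3+136n**2+679n-2254 = (n+20)(n**4-10n**3+51n**2-208n+276) + (169n**3-676n**2+4563n-7774)
  n**4-10n**3+51n**2-208n+276 = ((1/169)n-6/169)(169n**3-676n**2+4563n-7774) + (0)
Last nonzero remainder: 169n**3-676n**2+4563n-7774. Dividing through by 169 gives the monic gcd n**3-4n**2+27n-46.
Cancel n**3-4n**2+27n-46 from numerator and denominator to get the reduced form.

(n**2+14n+49)/(n-6)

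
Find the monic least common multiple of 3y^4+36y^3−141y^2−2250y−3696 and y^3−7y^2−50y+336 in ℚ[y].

y^5+6y^4−119y^3−468y^2+3268y+7392

Repeated division with remainder:
  3y^4+36y^3−141y^2−2250y−3696 = (3y+57)(y^3−7y^2−50y+336) + (408y^2−408y−22848)
  y^3−7y^2−50y+336 = ((1/408)y−1/68)(408y^2−408y−22848) + (0)
Last nonzero remainder: 408y^2−408y−22848. Dividing through by 408 gives the monic gcd y^2−y−56.
Then lcm(f, g) = f·g / gcd(f, g); expanding and making the result monic gives the answer.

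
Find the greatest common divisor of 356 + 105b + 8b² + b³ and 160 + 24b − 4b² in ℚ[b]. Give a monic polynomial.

4 + b

By polynomial division,
  b³ + 8b² + 105b + 356 = (−(1/4)b − 7/2)(−4b² + 24b + 160) + (229b + 916)
  −4b² + 24b + 160 = (−(4/229)b + 40/229)(229b + 916) + (0)
Last nonzero remainder: 229b + 916. Dividing through by 229 gives the monic gcd b + 4.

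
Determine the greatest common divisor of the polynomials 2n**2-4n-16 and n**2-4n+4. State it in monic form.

1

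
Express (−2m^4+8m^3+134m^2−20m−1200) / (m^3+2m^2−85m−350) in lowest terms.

(−2m^2−2m+24)/(m+7)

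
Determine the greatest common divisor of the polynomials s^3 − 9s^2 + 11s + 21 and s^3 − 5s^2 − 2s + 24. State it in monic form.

s − 3

Euclidean algorithm in ℚ[s]:
  s^3 − 9s^2 + 11s + 21 = (s^3 − 5s^2 − 2s + 24) + (−4s^2 + 13s − 3)
  s^3 − 5s^2 − 2s + 24 = (−(1/4)s + 7/16)(−4s^2 + 13s − 3) + (−(135/16)s + 405/16)
  −4s^2 + 13s − 3 = ((64/135)s − 16/135)(−(135/16)s + 405/16) + (0)
Last nonzero remainder: −(135/16)s + 405/16. Dividing through by −135/16 gives the monic gcd s − 3.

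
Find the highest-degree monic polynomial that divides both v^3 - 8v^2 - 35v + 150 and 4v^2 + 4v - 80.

Repeated division with remainder:
  v^3 - 8v^2 - 35v + 150 = ((1/4)v - 9/4)(4v^2 + 4v - 80) + (-6v - 30)
  4v^2 + 4v - 80 = (-(2/3)v + 8/3)(-6v - 30) + (0)
Last nonzero remainder: -6v - 30. Dividing through by -6 gives the monic gcd v + 5.

v + 5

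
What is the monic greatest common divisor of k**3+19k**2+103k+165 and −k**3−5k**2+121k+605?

k**2+16k+55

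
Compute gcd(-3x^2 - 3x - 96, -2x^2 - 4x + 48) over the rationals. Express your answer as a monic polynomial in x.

1

Apply the Euclidean algorithm:
  -3x^2 - 3x - 96 = (3/2)(-2x^2 - 4x + 48) + (3x - 168)
  -2x^2 - 4x + 48 = (-(2/3)x - 116/3)(3x - 168) + (-6448)
  3x - 168 = (-(3/6448)x + 21/806)(-6448) + (0)
The last nonzero remainder is the constant -6448, so the polynomials are coprime and gcd = 1.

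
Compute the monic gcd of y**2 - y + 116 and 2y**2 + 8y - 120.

1

By polynomial division,
  y**2 - y + 116 = (1/2)(2y**2 + 8y - 120) + (-5y + 176)
  2y**2 + 8y - 120 = (-(2/5)y - 392/25)(-5y + 176) + (65992/25)
  -5y + 176 = (-(125/65992)y + 550/8249)(65992/25) + (0)
The last nonzero remainder is the constant 65992/25, so the polynomials are coprime and gcd = 1.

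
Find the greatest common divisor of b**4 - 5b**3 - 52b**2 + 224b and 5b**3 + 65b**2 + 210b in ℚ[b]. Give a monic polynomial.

b**2 + 7b

Repeated division with remainder:
  b**4 - 5b**3 - 52b**2 + 224b = ((1/5)b - 18/5)(5b**3 + 65b**2 + 210b) + (140b**2 + 980b)
  5b**3 + 65b**2 + 210b = ((1/28)b + 3/14)(140b**2 + 980b) + (0)
Last nonzero remainder: 140b**2 + 980b. Dividing through by 140 gives the monic gcd b**2 + 7b.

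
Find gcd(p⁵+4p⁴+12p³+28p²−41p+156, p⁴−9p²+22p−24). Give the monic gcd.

p³+2p²−5p+12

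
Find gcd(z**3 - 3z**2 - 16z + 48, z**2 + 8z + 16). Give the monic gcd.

z + 4

Apply the Euclidean algorithm:
  z**3 - 3z**2 - 16z + 48 = (z - 11)(z**2 + 8z + 16) + (56z + 224)
  z**2 + 8z + 16 = ((1/56)z + 1/14)(56z + 224) + (0)
Last nonzero remainder: 56z + 224. Dividing through by 56 gives the monic gcd z + 4.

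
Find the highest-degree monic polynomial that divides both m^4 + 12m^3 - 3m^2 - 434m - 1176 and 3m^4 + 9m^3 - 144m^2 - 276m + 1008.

Repeated division with remainder:
  m^4 + 12m^3 - 3m^2 - 434m - 1176 = (1/3)(3m^4 + 9m^3 - 144m^2 - 276m + 1008) + (9m^3 + 45m^2 - 342m - 1512)
  3m^4 + 9m^3 - 144m^2 - 276m + 1008 = ((1/3)m - 2/3)(9m^3 + 45m^2 - 342m - 1512) + (0)
Last nonzero remainder: 9m^3 + 45m^2 - 342m - 1512. Dividing through by 9 gives the monic gcd m^3 + 5m^2 - 38m - 168.

m^3 + 5m^2 - 38m - 168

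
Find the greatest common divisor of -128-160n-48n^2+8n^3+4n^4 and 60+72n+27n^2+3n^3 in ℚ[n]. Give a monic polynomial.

Euclidean algorithm in ℚ[n]:
  4n^4+8n^3-48n^2-160n-128 = ((4/3)n-28/3)(3n^3+27n^2+72n+60) + (108n^2+432n+432)
  3n^3+27n^2+72n+60 = ((1/36)n+5/36)(108n^2+432n+432) + (0)
Last nonzero remainder: 108n^2+432n+432. Dividing through by 108 gives the monic gcd n^2+4n+4.

4+4n+n^2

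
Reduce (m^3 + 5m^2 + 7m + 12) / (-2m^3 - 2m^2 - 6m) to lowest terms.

Repeated division with remainder:
  m^3 + 5m^2 + 7m + 12 = (-1/2)(-2m^3 - 2m^2 - 6m) + (4m^2 + 4m + 12)
  -2m^3 - 2m^2 - 6m = (-(1/2)m)(4m^2 + 4m + 12) + (0)
Last nonzero remainder: 4m^2 + 4m + 12. Dividing through by 4 gives the monic gcd m^2 + m + 3.
Cancel m^2 + m + 3 from numerator and denominator to get the reduced form.

(-m - 4)/(2m)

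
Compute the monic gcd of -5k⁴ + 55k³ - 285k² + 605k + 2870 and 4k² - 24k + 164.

k² - 6k + 41

By polynomial division,
  -5k⁴ + 55k³ - 285k² + 605k + 2870 = (-(5/4)k² + (25/4)k + 35/2)(4k² - 24k + 164) + (0)
Last nonzero remainder: 4k² - 24k + 164. Dividing through by 4 gives the monic gcd k² - 6k + 41.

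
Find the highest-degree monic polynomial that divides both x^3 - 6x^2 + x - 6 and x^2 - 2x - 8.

1

Apply the Euclidean algorithm:
  x^3 - 6x^2 + x - 6 = (x - 4)(x^2 - 2x - 8) + (x - 38)
  x^2 - 2x - 8 = (x + 36)(x - 38) + (1360)
  x - 38 = ((1/1360)x - 19/680)(1360) + (0)
The last nonzero remainder is the constant 1360, so the polynomials are coprime and gcd = 1.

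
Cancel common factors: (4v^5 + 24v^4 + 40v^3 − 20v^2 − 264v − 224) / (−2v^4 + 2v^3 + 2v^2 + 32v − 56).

(−2v^2 − 10v − 8)/(v − 2)

Apply the Euclidean algorithm:
  4v^5 + 24v^4 + 40v^3 − 20v^2 − 264v − 224 = (−2v − 14)(−2v^4 + 2v^3 + 2v^2 + 32v − 56) + (72v^3 + 72v^2 + 72v − 1008)
  −2v^4 + 2v^3 + 2v^2 + 32v − 56 = (−(1/36)v + 1/18)(72v^3 + 72v^2 + 72v − 1008) + (0)
Last nonzero remainder: 72v^3 + 72v^2 + 72v − 1008. Dividing through by 72 gives the monic gcd v^3 + v^2 + v − 14.
Cancel v^3 + v^2 + v − 14 from numerator and denominator to get the reduced form.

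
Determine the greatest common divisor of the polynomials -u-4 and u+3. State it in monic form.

Euclidean algorithm in ℚ[u]:
  -u-4 = (-1)(u+3) + (-1)
  u+3 = (-u-3)(-1) + (0)
The last nonzero remainder is the constant -1, so the polynomials are coprime and gcd = 1.

1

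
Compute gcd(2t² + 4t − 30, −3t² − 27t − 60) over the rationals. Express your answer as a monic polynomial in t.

t + 5

Repeated division with remainder:
  2t² + 4t − 30 = (−2/3)(−3t² − 27t − 60) + (−14t − 70)
  −3t² − 27t − 60 = ((3/14)t + 6/7)(−14t − 70) + (0)
Last nonzero remainder: −14t − 70. Dividing through by −14 gives the monic gcd t + 5.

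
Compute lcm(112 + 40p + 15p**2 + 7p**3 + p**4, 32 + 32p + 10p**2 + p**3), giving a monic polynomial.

224 + 192p + 70p**2 + 29p**3 + 9p**4 + p**5

Repeated division with remainder:
  p**4 + 7p**3 + 15p**2 + 40p + 112 = (p − 3)(p**3 + 10p**2 + 32p + 32) + (13p**2 + 104p + 208)
  p**3 + 10p**2 + 32p + 32 = ((1/13)p + 2/13)(13p**2 + 104p + 208) + (0)
Last nonzero remainder: 13p**2 + 104p + 208. Dividing through by 13 gives the monic gcd p**2 + 8p + 16.
Then lcm(f, g) = f·g / gcd(f, g); expanding and making the result monic gives the answer.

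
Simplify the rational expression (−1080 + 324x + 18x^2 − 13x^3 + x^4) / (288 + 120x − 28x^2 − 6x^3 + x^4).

Euclidean algorithm in ℚ[x]:
  x^4 − 13x^3 + 18x^2 + 324x − 1080 = (x^4 − 6x^3 − 28x^2 + 120x + 288) + (−7x^3 + 46x^2 + 204x − 1368)
  x^4 − 6x^3 − 28x^2 + 120x + 288 = (−(1/7)x − 4/49)(−7x^3 + 46x^2 + 204x − 1368) + ((240/49)x^2 − (2880/49)x + 8640/49)
  −7x^3 + 46x^2 + 204x − 1368 = (−(343/240)x − 931/120)((240/49)x^2 − (2880/49)x + 8640/49) + (0)
Last nonzero remainder: (240/49)x^2 − (2880/49)x + 8640/49. Dividing through by 240/49 gives the monic gcd x^2 − 12x + 36.
Cancel x^2 − 12x + 36 from numerator and denominator to get the reduced form.

(−30 − x + x^2)/(8 + 6x + x^2)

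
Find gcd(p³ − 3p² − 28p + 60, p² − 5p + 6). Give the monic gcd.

By polynomial division,
  p³ − 3p² − 28p + 60 = (p + 2)(p² − 5p + 6) + (−24p + 48)
  p² − 5p + 6 = (−(1/24)p + 1/8)(−24p + 48) + (0)
Last nonzero remainder: −24p + 48. Dividing through by −24 gives the monic gcd p − 2.

p − 2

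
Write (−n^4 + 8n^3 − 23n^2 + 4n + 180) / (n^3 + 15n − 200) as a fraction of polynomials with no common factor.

(−n^3 + 3n^2 − 8n − 36)/(n^2 + 5n + 40)

By polynomial division,
  −n^4 + 8n^3 − 23n^2 + 4n + 180 = (−n + 8)(n^3 + 15n − 200) + (−8n^2 − 316n + 1780)
  n^3 + 15n − 200 = (−(1/8)n + 79/16)(−8n^2 − 316n + 1780) + ((7191/4)n − 35955/4)
  −8n^2 − 316n + 1780 = (−(32/7191)n − 1424/7191)((7191/4)n − 35955/4) + (0)
Last nonzero remainder: (7191/4)n − 35955/4. Dividing through by 7191/4 gives the monic gcd n − 5.
Cancel n − 5 from numerator and denominator to get the reduced form.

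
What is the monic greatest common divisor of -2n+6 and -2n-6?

1

Apply the Euclidean algorithm:
  -2n+6 = (-2n-6) + (12)
  -2n-6 = (-(1/6)n-1/2)(12) + (0)
The last nonzero remainder is the constant 12, so the polynomials are coprime and gcd = 1.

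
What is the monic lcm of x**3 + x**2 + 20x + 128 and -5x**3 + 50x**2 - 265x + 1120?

x**4 - 6x**3 + 13x**2 - 12x - 896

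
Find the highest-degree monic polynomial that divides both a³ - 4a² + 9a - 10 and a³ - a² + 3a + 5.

a² - 2a + 5

By polynomial division,
  a³ - 4a² + 9a - 10 = (a³ - a² + 3a + 5) + (-3a² + 6a - 15)
  a³ - a² + 3a + 5 = (-(1/3)a - 1/3)(-3a² + 6a - 15) + (0)
Last nonzero remainder: -3a² + 6a - 15. Dividing through by -3 gives the monic gcd a² - 2a + 5.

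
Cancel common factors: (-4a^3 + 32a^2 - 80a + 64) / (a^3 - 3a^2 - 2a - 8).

By polynomial division,
  -4a^3 + 32a^2 - 80a + 64 = (-4)(a^3 - 3a^2 - 2a - 8) + (20a^2 - 88a + 32)
  a^3 - 3a^2 - 2a - 8 = ((1/20)a + 7/100)(20a^2 - 88a + 32) + ((64/25)a - 256/25)
  20a^2 - 88a + 32 = ((125/16)a - 25/8)((64/25)a - 256/25) + (0)
Last nonzero remainder: (64/25)a - 256/25. Dividing through by 64/25 gives the monic gcd a - 4.
Cancel a - 4 from numerator and denominator to get the reduced form.

(-4a^2 + 16a - 16)/(a^2 + a + 2)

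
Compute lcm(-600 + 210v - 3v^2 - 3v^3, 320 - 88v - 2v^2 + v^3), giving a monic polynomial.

-1600 + 760v - 78v^2 - 7v^3 + v^4

Repeated division with remainder:
  -3v^3 - 3v^2 + 210v - 600 = (-3)(v^3 - 2v^2 - 88v + 320) + (-9v^2 - 54v + 360)
  v^3 - 2v^2 - 88v + 320 = (-(1/9)v + 8/9)(-9v^2 - 54v + 360) + (0)
Last nonzero remainder: -9v^2 - 54v + 360. Dividing through by -9 gives the monic gcd v^2 + 6v - 40.
Then lcm(f, g) = f·g / gcd(f, g); expanding and making the result monic gives the answer.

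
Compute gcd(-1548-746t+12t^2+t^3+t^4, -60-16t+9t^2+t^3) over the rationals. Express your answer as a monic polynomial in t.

2+t

By polynomial division,
  t^4+t^3+12t^2-746t-1548 = (t-8)(t^3+9t^2-16t-60) + (100t^2-814t-2028)
  t^3+9t^2-16t-60 = ((1/100)t+857/5000)(100t^2-814t-2028) + ((359499/2500)t+359499/1250)
  100t^2-814t-2028 = ((250000/359499)t-845000/119833)((359499/2500)t+359499/1250) + (0)
Last nonzero remainder: (359499/2500)t+359499/1250. Dividing through by 359499/2500 gives the monic gcd t+2.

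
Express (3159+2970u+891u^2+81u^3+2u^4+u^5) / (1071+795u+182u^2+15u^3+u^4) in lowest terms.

(351+96u−4u^2+u^3)/(119+9u+u^2)

By polynomial division,
  u^5+2u^4+81u^3+891u^2+2970u+3159 = (u−13)(u^4+15u^3+182u^2+795u+1071) + (94u^3+2462u^2+12234u+17082)
  u^4+15u^3+182u^2+795u+1071 = ((1/94)u−263/2209)(94u^3+2462u^2+12234u+17082) + ((762045/2209)u^2+(4572270/2209)u+6858405/2209)
  94u^3+2462u^2+12234u+17082 = ((207646/762045)u+4192682/762045)((762045/2209)u^2+(4572270/2209)u+6858405/2209) + (0)
Last nonzero remainder: (762045/2209)u^2+(4572270/2209)u+6858405/2209. Dividing through by 762045/2209 gives the monic gcd u^2+6u+9.
Cancel u^2+6u+9 from numerator and denominator to get the reduced form.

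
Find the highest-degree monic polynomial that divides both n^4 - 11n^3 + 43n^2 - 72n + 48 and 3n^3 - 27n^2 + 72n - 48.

n^2 - 8n + 16

Euclidean algorithm in ℚ[n]:
  n^4 - 11n^3 + 43n^2 - 72n + 48 = ((1/3)n - 2/3)(3n^3 - 27n^2 + 72n - 48) + (n^2 - 8n + 16)
  3n^3 - 27n^2 + 72n - 48 = (3n - 3)(n^2 - 8n + 16) + (0)
The last nonzero remainder n^2 - 8n + 16 is already monic.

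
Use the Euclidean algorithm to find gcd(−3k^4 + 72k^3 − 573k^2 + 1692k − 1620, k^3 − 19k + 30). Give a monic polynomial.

By polynomial division,
  −3k^4 + 72k^3 − 573k^2 + 1692k − 1620 = (−3k + 72)(k^3 − 19k + 30) + (−630k^2 + 3150k − 3780)
  k^3 − 19k + 30 = (−(1/630)k − 1/126)(−630k^2 + 3150k − 3780) + (0)
Last nonzero remainder: −630k^2 + 3150k − 3780. Dividing through by −630 gives the monic gcd k^2 − 5k + 6.

k^2 − 5k + 6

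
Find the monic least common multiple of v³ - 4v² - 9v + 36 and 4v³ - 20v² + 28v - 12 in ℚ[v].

v⁵ - 6v⁴ + 50v² - 81v + 36

Repeated division with remainder:
  v³ - 4v² - 9v + 36 = (1/4)(4v³ - 20v² + 28v - 12) + (v² - 16v + 39)
  4v³ - 20v² + 28v - 12 = (4v + 44)(v² - 16v + 39) + (576v - 1728)
  v² - 16v + 39 = ((1/576)v - 13/576)(576v - 1728) + (0)
Last nonzero remainder: 576v - 1728. Dividing through by 576 gives the monic gcd v - 3.
Then lcm(f, g) = f·g / gcd(f, g); expanding and making the result monic gives the answer.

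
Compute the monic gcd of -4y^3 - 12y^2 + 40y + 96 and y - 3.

y - 3

Repeated division with remainder:
  -4y^3 - 12y^2 + 40y + 96 = (-4y^2 - 24y - 32)(y - 3) + (0)
The last nonzero remainder y - 3 is already monic.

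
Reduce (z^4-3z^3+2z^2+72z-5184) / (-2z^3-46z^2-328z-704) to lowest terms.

(-z^3+11z^2-90z+648)/(2z^2+30z+88)

Apply the Euclidean algorithm:
  z^4-3z^3+2z^2+72z-5184 = (-(1/2)z+13)(-2z^3-46z^2-328z-704) + (436z^2+3984z+3968)
  -2z^3-46z^2-328z-704 = (-(1/218)z-1511/23762)(436z^2+3984z+3968) + (-(670800/11881)z-5366400/11881)
  436z^2+3984z+3968 = (-(1295029/167700)z-368311/41925)(-(670800/11881)z-5366400/11881) + (0)
Last nonzero remainder: -(670800/11881)z-5366400/11881. Dividing through by -670800/11881 gives the monic gcd z+8.
Cancel z+8 from numerator and denominator to get the reduced form.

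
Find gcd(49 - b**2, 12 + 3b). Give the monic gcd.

1

By polynomial division,
  -b**2 + 49 = (-(1/3)b + 4/3)(3b + 12) + (33)
  3b + 12 = ((1/11)b + 4/11)(33) + (0)
The last nonzero remainder is the constant 33, so the polynomials are coprime and gcd = 1.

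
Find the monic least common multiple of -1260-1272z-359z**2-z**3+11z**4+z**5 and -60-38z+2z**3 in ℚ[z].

6300+5100z+523z**2-354z**3-56z**4+6z**5+z**6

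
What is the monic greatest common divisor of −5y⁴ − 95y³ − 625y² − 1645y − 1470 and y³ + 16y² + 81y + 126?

By polynomial division,
  −5y⁴ − 95y³ − 625y² − 1645y − 1470 = (−5y − 15)(y³ + 16y² + 81y + 126) + (20y² + 200y + 420)
  y³ + 16y² + 81y + 126 = ((1/20)y + 3/10)(20y² + 200y + 420) + (0)
Last nonzero remainder: 20y² + 200y + 420. Dividing through by 20 gives the monic gcd y² + 10y + 21.

y² + 10y + 21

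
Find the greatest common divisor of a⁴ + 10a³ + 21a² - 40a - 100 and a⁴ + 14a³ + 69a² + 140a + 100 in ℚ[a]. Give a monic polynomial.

a³ + 12a² + 45a + 50

Apply the Euclidean algorithm:
  a⁴ + 10a³ + 21a² - 40a - 100 = (a⁴ + 14a³ + 69a² + 140a + 100) + (-4a³ - 48a² - 180a - 200)
  a⁴ + 14a³ + 69a² + 140a + 100 = (-(1/4)a - 1/2)(-4a³ - 48a² - 180a - 200) + (0)
Last nonzero remainder: -4a³ - 48a² - 180a - 200. Dividing through by -4 gives the monic gcd a³ + 12a² + 45a + 50.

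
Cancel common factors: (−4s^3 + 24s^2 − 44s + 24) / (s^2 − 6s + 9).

By polynomial division,
  −4s^3 + 24s^2 − 44s + 24 = (−4s)(s^2 − 6s + 9) + (−8s + 24)
  s^2 − 6s + 9 = (−(1/8)s + 3/8)(−8s + 24) + (0)
Last nonzero remainder: −8s + 24. Dividing through by −8 gives the monic gcd s − 3.
Cancel s − 3 from numerator and denominator to get the reduced form.

(−4s^2 + 12s − 8)/(s − 3)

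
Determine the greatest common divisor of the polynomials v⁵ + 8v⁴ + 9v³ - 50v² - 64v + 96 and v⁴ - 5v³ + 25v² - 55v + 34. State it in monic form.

v² - 3v + 2

Apply the Euclidean algorithm:
  v⁵ + 8v⁴ + 9v³ - 50v² - 64v + 96 = (v + 13)(v⁴ - 5v³ + 25v² - 55v + 34) + (49v³ - 320v² + 617v - 346)
  v⁴ - 5v³ + 25v² - 55v + 34 = ((1/49)v + 75/2401)(49v³ - 320v² + 617v - 346) + ((53792/2401)v² - (161376/2401)v + 107584/2401)
  49v³ - 320v² + 617v - 346 = ((117649/53792)v - 415373/53792)((53792/2401)v² - (161376/2401)v + 107584/2401) + (0)
Last nonzero remainder: (53792/2401)v² - (161376/2401)v + 107584/2401. Dividing through by 53792/2401 gives the monic gcd v² - 3v + 2.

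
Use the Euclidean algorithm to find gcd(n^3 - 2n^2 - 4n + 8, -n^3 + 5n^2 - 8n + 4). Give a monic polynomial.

By polynomial division,
  n^3 - 2n^2 - 4n + 8 = (-1)(-n^3 + 5n^2 - 8n + 4) + (3n^2 - 12n + 12)
  -n^3 + 5n^2 - 8n + 4 = (-(1/3)n + 1/3)(3n^2 - 12n + 12) + (0)
Last nonzero remainder: 3n^2 - 12n + 12. Dividing through by 3 gives the monic gcd n^2 - 4n + 4.

n^2 - 4n + 4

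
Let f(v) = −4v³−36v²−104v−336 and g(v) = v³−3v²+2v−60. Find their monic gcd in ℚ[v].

v²+2v+12

Repeated division with remainder:
  −4v³−36v²−104v−336 = (−4)(v³−3v²+2v−60) + (−48v²−96v−576)
  v³−3v²+2v−60 = (−(1/48)v+5/48)(−48v²−96v−576) + (0)
Last nonzero remainder: −48v²−96v−576. Dividing through by −48 gives the monic gcd v²+2v+12.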